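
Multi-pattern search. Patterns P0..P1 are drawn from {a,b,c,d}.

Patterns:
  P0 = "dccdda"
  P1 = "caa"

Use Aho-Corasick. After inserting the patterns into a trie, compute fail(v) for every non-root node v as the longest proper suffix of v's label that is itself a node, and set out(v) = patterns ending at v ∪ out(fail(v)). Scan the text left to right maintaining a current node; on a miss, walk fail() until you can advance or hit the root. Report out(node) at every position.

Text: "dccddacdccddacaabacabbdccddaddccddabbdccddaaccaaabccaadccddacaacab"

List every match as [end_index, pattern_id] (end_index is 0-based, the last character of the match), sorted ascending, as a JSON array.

Build automaton:
Trie (insert patterns):
  n0 'ε': c→7 d→1
  n1 'd': c→2
  n2 'dc': c→3
  n3 'dcc': d→4
  n4 'dccd': d→5
  n5 'dccdd': a→6
  n6 'dccdda': ·  ←P0
  n7 'c': a→8
  n8 'ca': a→9
  n9 'caa': ·  ←P1

BFS fail/out derivation:
  n1('d'): parent n0 fail=0; on 'd' 0 → fail=0;  out ∅∪∅=∅
  n7('c'): parent n0 fail=0; on 'c' 0 → fail=0;  out ∅∪∅=∅
  n2('dc'): parent n1 fail=0; on 'c' 0 → fail=7;  out ∅∪∅=∅
  n8('ca'): parent n7 fail=0; on 'a' 0 → fail=0;  out ∅∪∅=∅
  n3('dcc'): parent n2 fail=7; on 'c' 7→0 → fail=7;  out ∅∪∅=∅
  n9('caa'): parent n8 fail=0; on 'a' 0 → fail=0;  out {1}∪∅={1}
  n4('dccd'): parent n3 fail=7; on 'd' 7→0 → fail=1;  out ∅∪∅=∅
  n5('dccdd'): parent n4 fail=1; on 'd' 1→0 → fail=1;  out ∅∪∅=∅
  n6('dccdda'): parent n5 fail=1; on 'a' 1→0 → fail=0;  out {0}∪∅={0}

Run:
i=0 'd': node 0→1
i=1 'c': node 1→2
i=2 'c': node 2→3
i=3 'd': node 3→4
i=4 'd': node 4→5
i=5 'a': node 5→6  emit P0@[0:5]
i=6 'c': node 6→7 (fail-walked)
i=7 'd': node 7→1 (fail-walked)
i=8 'c': node 1→2
i=9 'c': node 2→3
i=10 'd': node 3→4
i=11 'd': node 4→5
i=12 'a': node 5→6  emit P0@[7:12]
i=13 'c': node 6→7 (fail-walked)
i=14 'a': node 7→8
i=15 'a': node 8→9  emit P1@[13:15]
i=16 'b': node 9→0 (fail-walked)
i=17 'a': node 0→0
i=18 'c': node 0→7
i=19 'a': node 7→8
i=20 'b': node 8→0 (fail-walked)
i=21 'b': node 0→0
i=22 'd': node 0→1
i=23 'c': node 1→2
i=24 'c': node 2→3
i=25 'd': node 3→4
i=26 'd': node 4→5
i=27 'a': node 5→6  emit P0@[22:27]
i=28 'd': node 6→1 (fail-walked)
i=29 'd': node 1→1 (fail-walked)
i=30 'c': node 1→2
i=31 'c': node 2→3
i=32 'd': node 3→4
i=33 'd': node 4→5
i=34 'a': node 5→6  emit P0@[29:34]
i=35 'b': node 6→0 (fail-walked)
i=36 'b': node 0→0
i=37 'd': node 0→1
i=38 'c': node 1→2
i=39 'c': node 2→3
i=40 'd': node 3→4
i=41 'd': node 4→5
i=42 'a': node 5→6  emit P0@[37:42]
i=43 'a': node 6→0 (fail-walked)
i=44 'c': node 0→7
i=45 'c': node 7→7 (fail-walked)
i=46 'a': node 7→8
i=47 'a': node 8→9  emit P1@[45:47]
i=48 'a': node 9→0 (fail-walked)
i=49 'b': node 0→0
i=50 'c': node 0→7
i=51 'c': node 7→7 (fail-walked)
i=52 'a': node 7→8
i=53 'a': node 8→9  emit P1@[51:53]
i=54 'd': node 9→1 (fail-walked)
i=55 'c': node 1→2
i=56 'c': node 2→3
i=57 'd': node 3→4
i=58 'd': node 4→5
i=59 'a': node 5→6  emit P0@[54:59]
i=60 'c': node 6→7 (fail-walked)
i=61 'a': node 7→8
i=62 'a': node 8→9  emit P1@[60:62]
i=63 'c': node 9→7 (fail-walked)
i=64 'a': node 7→8
i=65 'b': node 8→0 (fail-walked)

Matches: [[5,0],[12,0],[15,1],[27,0],[34,0],[42,0],[47,1],[53,1],[59,0],[62,1]]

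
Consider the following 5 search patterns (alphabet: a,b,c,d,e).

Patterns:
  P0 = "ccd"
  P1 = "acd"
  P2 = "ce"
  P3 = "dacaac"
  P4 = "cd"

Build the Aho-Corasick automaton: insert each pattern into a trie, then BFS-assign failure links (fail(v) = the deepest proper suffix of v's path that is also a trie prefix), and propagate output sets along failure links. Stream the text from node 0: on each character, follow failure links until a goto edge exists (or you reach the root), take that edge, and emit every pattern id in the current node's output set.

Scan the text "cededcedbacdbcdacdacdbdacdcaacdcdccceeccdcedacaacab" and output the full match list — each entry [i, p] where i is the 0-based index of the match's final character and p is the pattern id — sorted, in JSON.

Build:
Trie (insert patterns):
  n0 'ε': a→4 c→1 d→8
  n1 'c': c→2 d→14 e→7
  n2 'cc': d→3
  n3 'ccd': ·  [P0 ends]
  n4 'a': c→5
  n5 'ac': d→6
  n6 'acd': ·  [P1 ends]
  n7 'ce': ·  [P2 ends]
  n8 'd': a→9
  n9 'da': c→10
  n10 'dac': a→11
  n11 'daca': a→12
  n12 'dacaa': c→13
  n13 'dacaac': ·  [P3 ends]
  n14 'cd': ·  [P4 ends]

BFS fail/out derivation:
  fail(1) 'c': from fail(0)=0 chase 'c': 0 ⇒ 0;  out=∅∪out(0)=∅
  fail(4) 'a': from fail(0)=0 chase 'a': 0 ⇒ 0;  out=∅∪out(0)=∅
  fail(8) 'd': from fail(0)=0 chase 'd': 0 ⇒ 0;  out=∅∪out(0)=∅
  fail(2) 'cc': from fail(1)=0 chase 'c': 0 ⇒ 1;  out=∅∪out(1)=∅
  fail(5) 'ac': from fail(4)=0 chase 'c': 0 ⇒ 1;  out=∅∪out(1)=∅
  fail(7) 'ce': from fail(1)=0 chase 'e': 0 ⇒ 0;  out={2}∪out(0)={2}
  fail(9) 'da': from fail(8)=0 chase 'a': 0 ⇒ 4;  out=∅∪out(4)=∅
  fail(14) 'cd': from fail(1)=0 chase 'd': 0 ⇒ 8;  out={4}∪out(8)={4}
  fail(3) 'ccd': from fail(2)=1 chase 'd': 1 ⇒ 14;  out={0}∪out(14)={0,4}
  fail(6) 'acd': from fail(5)=1 chase 'd': 1 ⇒ 14;  out={1}∪out(14)={1,4}
  fail(10) 'dac': from fail(9)=4 chase 'c': 4 ⇒ 5;  out=∅∪out(5)=∅
  fail(11) 'daca': from fail(10)=5 chase 'a': 5→1→0 ⇒ 4;  out=∅∪out(4)=∅
  fail(12) 'dacaa': from fail(11)=4 chase 'a': 4→0 ⇒ 4;  out=∅∪out(4)=∅
  fail(13) 'dacaac': from fail(12)=4 chase 'c': 4 ⇒ 5;  out={3}∪out(5)={3}

Run:
i=0 'c': node 0→1
i=1 'e': node 1→7  ** P2@[0:1]
i=2 'd': node 7→8 ·f
i=3 'e': node 8→0 ·f
i=4 'd': node 0→8
i=5 'c': node 8→1 ·f
i=6 'e': node 1→7  ** P2@[5:6]
i=7 'd': node 7→8 ·f
i=8 'b': node 8→0 ·f
i=9 'a': node 0→4
i=10 'c': node 4→5
i=11 'd': node 5→6  ** P1@[9:11],P4@[10:11]
i=12 'b': node 6→0 ·f
i=13 'c': node 0→1
i=14 'd': node 1→14  ** P4@[13:14]
i=15 'a': node 14→9 ·f
i=16 'c': node 9→10
i=17 'd': node 10→6 ·f  ** P1@[15:17],P4@[16:17]
i=18 'a': node 6→9 ·f
i=19 'c': node 9→10
i=20 'd': node 10→6 ·f  ** P1@[18:20],P4@[19:20]
i=21 'b': node 6→0 ·f
i=22 'd': node 0→8
i=23 'a': node 8→9
i=24 'c': node 9→10
i=25 'd': node 10→6 ·f  ** P1@[23:25],P4@[24:25]
i=26 'c': node 6→1 ·f
i=27 'a': node 1→4 ·f
i=28 'a': node 4→4 ·f
i=29 'c': node 4→5
i=30 'd': node 5→6  ** P1@[28:30],P4@[29:30]
i=31 'c': node 6→1 ·f
i=32 'd': node 1→14  ** P4@[31:32]
i=33 'c': node 14→1 ·f
i=34 'c': node 1→2
i=35 'c': node 2→2 ·f
i=36 'e': node 2→7 ·f  ** P2@[35:36]
i=37 'e': node 7→0 ·f
i=38 'c': node 0→1
i=39 'c': node 1→2
i=40 'd': node 2→3  ** P0@[38:40],P4@[39:40]
i=41 'c': node 3→1 ·f
i=42 'e': node 1→7  ** P2@[41:42]
i=43 'd': node 7→8 ·f
i=44 'a': node 8→9
i=45 'c': node 9→10
i=46 'a': node 10→11
i=47 'a': node 11→12
i=48 'c': node 12→13  ** P3@[43:48]
i=49 'a': node 13→4 ·f
i=50 'b': node 4→0 ·f

Result: [[1,2],[6,2],[11,1],[11,4],[14,4],[17,1],[17,4],[20,1],[20,4],[25,1],[25,4],[30,1],[30,4],[32,4],[36,2],[40,0],[40,4],[42,2],[48,3]]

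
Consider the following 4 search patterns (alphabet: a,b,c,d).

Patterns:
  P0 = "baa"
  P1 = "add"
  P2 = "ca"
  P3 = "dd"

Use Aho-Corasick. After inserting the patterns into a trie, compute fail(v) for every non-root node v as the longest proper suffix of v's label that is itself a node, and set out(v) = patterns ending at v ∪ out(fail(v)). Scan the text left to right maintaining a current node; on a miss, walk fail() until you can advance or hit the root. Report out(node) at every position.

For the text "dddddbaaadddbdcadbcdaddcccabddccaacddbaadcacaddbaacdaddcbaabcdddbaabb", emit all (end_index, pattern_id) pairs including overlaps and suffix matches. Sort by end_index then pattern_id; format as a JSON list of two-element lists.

Build automaton:
Trie (insert patterns):
  n0 'ε': a→4 b→1 c→7 d→9
  n1 'b': a→2
  n2 'ba': a→3
  n3 'baa': ·  [P0 ends]
  n4 'a': d→5
  n5 'ad': d→6
  n6 'add': ·  [P1 ends]
  n7 'c': a→8
  n8 'ca': ·  [P2 ends]
  n9 'd': d→10
  n10 'dd': ·  [P3 ends]

BFS fail/out derivation:
  n1('b'): parent n0 fail=0; on 'b' 0 → fail=0;  out ∅∪∅=∅
  n4('a'): parent n0 fail=0; on 'a' 0 → fail=0;  out ∅∪∅=∅
  n7('c'): parent n0 fail=0; on 'c' 0 → fail=0;  out ∅∪∅=∅
  n9('d'): parent n0 fail=0; on 'd' 0 → fail=0;  out ∅∪∅=∅
  n2('ba'): parent n1 fail=0; on 'a' 0 → fail=4;  out ∅∪∅=∅
  n5('ad'): parent n4 fail=0; on 'd' 0 → fail=9;  out ∅∪∅=∅
  n8('ca'): parent n7 fail=0; on 'a' 0 → fail=4;  out {2}∪∅={2}
  n10('dd'): parent n9 fail=0; on 'd' 0 → fail=9;  out {3}∪∅={3}
  n3('baa'): parent n2 fail=4; on 'a' 4→0 → fail=4;  out {0}∪∅={0}
  n6('add'): parent n5 fail=9; on 'd' 9 → fail=10;  out {1}∪{3}={1,3}

Text stream:
i=0 'd': node 0→9
i=1 'd': node 9→10  ** P3@[0:1]
i=2 'd': node 10→10 (via fail)  ** P3@[1:2]
i=3 'd': node 10→10 (via fail)  ** P3@[2:3]
i=4 'd': node 10→10 (via fail)  ** P3@[3:4]
i=5 'b': node 10→1 (via fail)
i=6 'a': node 1→2
i=7 'a': node 2→3  ** P0@[5:7]
i=8 'a': node 3→4 (via fail)
i=9 'd': node 4→5
i=10 'd': node 5→6  ** P1@[8:10],P3@[9:10]
i=11 'd': node 6→10 (via fail)  ** P3@[10:11]
i=12 'b': node 10→1 (via fail)
i=13 'd': node 1→9 (via fail)
i=14 'c': node 9→7 (via fail)
i=15 'a': node 7→8  ** P2@[14:15]
i=16 'd': node 8→5 (via fail)
i=17 'b': node 5→1 (via fail)
i=18 'c': node 1→7 (via fail)
i=19 'd': node 7→9 (via fail)
i=20 'a': node 9→4 (via fail)
i=21 'd': node 4→5
i=22 'd': node 5→6  ** P1@[20:22],P3@[21:22]
i=23 'c': node 6→7 (via fail)
i=24 'c': node 7→7 (via fail)
i=25 'c': node 7→7 (via fail)
i=26 'a': node 7→8  ** P2@[25:26]
i=27 'b': node 8→1 (via fail)
i=28 'd': node 1→9 (via fail)
i=29 'd': node 9→10  ** P3@[28:29]
i=30 'c': node 10→7 (via fail)
i=31 'c': node 7→7 (via fail)
i=32 'a': node 7→8  ** P2@[31:32]
i=33 'a': node 8→4 (via fail)
i=34 'c': node 4→7 (via fail)
i=35 'd': node 7→9 (via fail)
i=36 'd': node 9→10  ** P3@[35:36]
i=37 'b': node 10→1 (via fail)
i=38 'a': node 1→2
i=39 'a': node 2→3  ** P0@[37:39]
i=40 'd': node 3→5 (via fail)
i=41 'c': node 5→7 (via fail)
i=42 'a': node 7→8  ** P2@[41:42]
i=43 'c': node 8→7 (via fail)
i=44 'a': node 7→8  ** P2@[43:44]
i=45 'd': node 8→5 (via fail)
i=46 'd': node 5→6  ** P1@[44:46],P3@[45:46]
i=47 'b': node 6→1 (via fail)
i=48 'a': node 1→2
i=49 'a': node 2→3  ** P0@[47:49]
i=50 'c': node 3→7 (via fail)
i=51 'd': node 7→9 (via fail)
i=52 'a': node 9→4 (via fail)
i=53 'd': node 4→5
i=54 'd': node 5→6  ** P1@[52:54],P3@[53:54]
i=55 'c': node 6→7 (via fail)
i=56 'b': node 7→1 (via fail)
i=57 'a': node 1→2
i=58 'a': node 2→3  ** P0@[56:58]
i=59 'b': node 3→1 (via fail)
i=60 'c': node 1→7 (via fail)
i=61 'd': node 7→9 (via fail)
i=62 'd': node 9→10  ** P3@[61:62]
i=63 'd': node 10→10 (via fail)  ** P3@[62:63]
i=64 'b': node 10→1 (via fail)
i=65 'a': node 1→2
i=66 'a': node 2→3  ** P0@[64:66]
i=67 'b': node 3→1 (via fail)
i=68 'b': node 1→1 (via fail)

All matches (sorted): [[1,3],[2,3],[3,3],[4,3],[7,0],[10,1],[10,3],[11,3],[15,2],[22,1],[22,3],[26,2],[29,3],[32,2],[36,3],[39,0],[42,2],[44,2],[46,1],[46,3],[49,0],[54,1],[54,3],[58,0],[62,3],[63,3],[66,0]]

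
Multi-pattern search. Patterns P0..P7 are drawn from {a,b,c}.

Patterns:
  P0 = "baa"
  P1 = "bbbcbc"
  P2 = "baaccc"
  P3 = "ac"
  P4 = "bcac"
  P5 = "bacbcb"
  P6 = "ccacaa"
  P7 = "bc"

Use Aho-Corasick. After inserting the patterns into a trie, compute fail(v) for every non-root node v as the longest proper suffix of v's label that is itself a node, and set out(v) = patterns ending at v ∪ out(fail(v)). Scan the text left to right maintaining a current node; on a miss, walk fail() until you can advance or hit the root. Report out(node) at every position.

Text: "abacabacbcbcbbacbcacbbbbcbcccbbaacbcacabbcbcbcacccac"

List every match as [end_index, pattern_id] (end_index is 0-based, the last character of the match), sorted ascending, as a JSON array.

Build automaton:
Trie (insert patterns):
  n0 'ε': a→12 b→1 c→21
  n1 'b': a→2 b→4 c→14
  n2 'ba': a→3 c→17
  n3 'baa': c→9  ←P0
  n4 'bb': b→5
  n5 'bbb': c→6
  n6 'bbbc': b→7
  n7 'bbbcb': c→8
  n8 'bbbcbc': ·  ←P1
  n9 'baac': c→10
  n10 'baacc': c→11
  n11 'baaccc': ·  ←P2
  n12 'a': c→13
  n13 'ac': ·  ←P3
  n14 'bc': a→15  ←P7
  n15 'bca': c→16
  n16 'bcac': ·  ←P4
  n17 'bac': b→18
  n18 'bacb': c→19
  n19 'bacbc': b→20
  n20 'bacbcb': ·  ←P5
  n21 'c': c→22
  n22 'cc': a→23
  n23 'cca': c→24
  n24 'ccac': a→25
  n25 'ccaca': a→26
  n26 'ccacaa': ·  ←P6

Failure links (BFS by depth):
  n1('b'): parent n0 fail=0; on 'b' 0 → fail=0;  out ∅∪∅=∅
  n12('a'): parent n0 fail=0; on 'a' 0 → fail=0;  out ∅∪∅=∅
  n21('c'): parent n0 fail=0; on 'c' 0 → fail=0;  out ∅∪∅=∅
  n2('ba'): parent n1 fail=0; on 'a' 0 → fail=12;  out ∅∪∅=∅
  n4('bb'): parent n1 fail=0; on 'b' 0 → fail=1;  out ∅∪∅=∅
  n13('ac'): parent n12 fail=0; on 'c' 0 → fail=21;  out {3}∪∅={3}
  n14('bc'): parent n1 fail=0; on 'c' 0 → fail=21;  out {7}∪∅={7}
  n22('cc'): parent n21 fail=0; on 'c' 0 → fail=21;  out ∅∪∅=∅
  n3('baa'): parent n2 fail=12; on 'a' 12→0 → fail=12;  out {0}∪∅={0}
  n5('bbb'): parent n4 fail=1; on 'b' 1 → fail=4;  out ∅∪∅=∅
  n15('bca'): parent n14 fail=21; on 'a' 21→0 → fail=12;  out ∅∪∅=∅
  n17('bac'): parent n2 fail=12; on 'c' 12 → fail=13;  out ∅∪{3}={3}
  n23('cca'): parent n22 fail=21; on 'a' 21→0 → fail=12;  out ∅∪∅=∅
  n6('bbbc'): parent n5 fail=4; on 'c' 4→1 → fail=14;  out ∅∪{7}={7}
  n9('baac'): parent n3 fail=12; on 'c' 12 → fail=13;  out ∅∪{3}={3}
  n16('bcac'): parent n15 fail=12; on 'c' 12 → fail=13;  out {4}∪{3}={3,4}
  n18('bacb'): parent n17 fail=13; on 'b' 13→21→0 → fail=1;  out ∅∪∅=∅
  n24('ccac'): parent n23 fail=12; on 'c' 12 → fail=13;  out ∅∪{3}={3}
  n7('bbbcb'): parent n6 fail=14; on 'b' 14→21→0 → fail=1;  out ∅∪∅=∅
  n10('baacc'): parent n9 fail=13; on 'c' 13→21 → fail=22;  out ∅∪∅=∅
  n19('bacbc'): parent n18 fail=1; on 'c' 1 → fail=14;  out ∅∪{7}={7}
  n25('ccaca'): parent n24 fail=13; on 'a' 13→21→0 → fail=12;  out ∅∪∅=∅
  n8('bbbcbc'): parent n7 fail=1; on 'c' 1 → fail=14;  out {1}∪{7}={1,7}
  n11('baaccc'): parent n10 fail=22; on 'c' 22→21 → fail=22;  out {2}∪∅={2}
  n20('bacbcb'): parent n19 fail=14; on 'b' 14→21→0 → fail=1;  out {5}∪∅={5}
  n26('ccacaa'): parent n25 fail=12; on 'a' 12→0 → fail=12;  out {6}∪∅={6}

Scan:
pos 0 'a': at 12
pos 1 'b': at 1 (fail-walked)
pos 2 'a': at 2
pos 3 'c': at 17  → match P3@[2:3]
pos 4 'a': at 12 (fail-walked)
pos 5 'b': at 1 (fail-walked)
pos 6 'a': at 2
pos 7 'c': at 17  → match P3@[6:7]
pos 8 'b': at 18
pos 9 'c': at 19  → match P7@[8:9]
pos 10 'b': at 20  → match P5@[5:10]
pos 11 'c': at 14 (fail-walked)  → match P7@[10:11]
pos 12 'b': at 1 (fail-walked)
pos 13 'b': at 4
pos 14 'a': at 2 (fail-walked)
pos 15 'c': at 17  → match P3@[14:15]
pos 16 'b': at 18
pos 17 'c': at 19  → match P7@[16:17]
pos 18 'a': at 15 (fail-walked)
pos 19 'c': at 16  → match P3@[18:19],P4@[16:19]
pos 20 'b': at 1 (fail-walked)
pos 21 'b': at 4
pos 22 'b': at 5
pos 23 'b': at 5 (fail-walked)
pos 24 'c': at 6  → match P7@[23:24]
pos 25 'b': at 7
pos 26 'c': at 8  → match P1@[21:26],P7@[25:26]
pos 27 'c': at 22 (fail-walked)
pos 28 'c': at 22 (fail-walked)
pos 29 'b': at 1 (fail-walked)
pos 30 'b': at 4
pos 31 'a': at 2 (fail-walked)
pos 32 'a': at 3  → match P0@[30:32]
pos 33 'c': at 9  → match P3@[32:33]
pos 34 'b': at 1 (fail-walked)
pos 35 'c': at 14  → match P7@[34:35]
pos 36 'a': at 15
pos 37 'c': at 16  → match P3@[36:37],P4@[34:37]
pos 38 'a': at 12 (fail-walked)
pos 39 'b': at 1 (fail-walked)
pos 40 'b': at 4
pos 41 'c': at 14 (fail-walked)  → match P7@[40:41]
pos 42 'b': at 1 (fail-walked)
pos 43 'c': at 14  → match P7@[42:43]
pos 44 'b': at 1 (fail-walked)
pos 45 'c': at 14  → match P7@[44:45]
pos 46 'a': at 15
pos 47 'c': at 16  → match P3@[46:47],P4@[44:47]
pos 48 'c': at 22 (fail-walked)
pos 49 'c': at 22 (fail-walked)
pos 50 'a': at 23
pos 51 'c': at 24  → match P3@[50:51]

Matches: [[3,3],[7,3],[9,7],[10,5],[11,7],[15,3],[17,7],[19,3],[19,4],[24,7],[26,1],[26,7],[32,0],[33,3],[35,7],[37,3],[37,4],[41,7],[43,7],[45,7],[47,3],[47,4],[51,3]]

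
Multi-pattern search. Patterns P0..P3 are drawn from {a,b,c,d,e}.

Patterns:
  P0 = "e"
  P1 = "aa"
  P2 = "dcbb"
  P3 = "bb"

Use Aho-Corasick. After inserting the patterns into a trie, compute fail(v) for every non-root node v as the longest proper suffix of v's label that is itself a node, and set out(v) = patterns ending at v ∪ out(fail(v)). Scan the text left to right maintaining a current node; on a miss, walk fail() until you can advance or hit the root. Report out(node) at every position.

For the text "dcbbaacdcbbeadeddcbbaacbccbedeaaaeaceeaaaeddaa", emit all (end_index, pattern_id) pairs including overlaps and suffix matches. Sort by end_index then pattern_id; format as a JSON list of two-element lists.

Build automaton:
Trie (insert patterns):
  0='ε' goto a→2 b→8 d→4 e→1
  1='e' goto ·  [P0 ends]
  2='a' goto a→3
  3='aa' goto ·  [P1 ends]
  4='d' goto c→5
  5='dc' goto b→6
  6='dcb' goto b→7
  7='dcbb' goto ·  [P2 ends]
  8='b' goto b→9
  9='bb' goto ·  [P3 ends]

BFS fail/out derivation:
  fail(1) 'e': from fail(0)=0 chase 'e': 0 ⇒ 0;  out={0}∪out(0)={0}
  fail(2) 'a': from fail(0)=0 chase 'a': 0 ⇒ 0;  out=∅∪out(0)=∅
  fail(4) 'd': from fail(0)=0 chase 'd': 0 ⇒ 0;  out=∅∪out(0)=∅
  fail(8) 'b': from fail(0)=0 chase 'b': 0 ⇒ 0;  out=∅∪out(0)=∅
  fail(3) 'aa': from fail(2)=0 chase 'a': 0 ⇒ 2;  out={1}∪out(2)={1}
  fail(5) 'dc': from fail(4)=0 chase 'c': 0 ⇒ 0;  out=∅∪out(0)=∅
  fail(9) 'bb': from fail(8)=0 chase 'b': 0 ⇒ 8;  out={3}∪out(8)={3}
  fail(6) 'dcb': from fail(5)=0 chase 'b': 0 ⇒ 8;  out=∅∪out(8)=∅
  fail(7) 'dcbb': from fail(6)=8 chase 'b': 8 ⇒ 9;  out={2}∪out(9)={2,3}

Run:
[0] read 'd'  n0⇒n4
[1] read 'c'  n4⇒n5
[2] read 'b'  n5⇒n6
[3] read 'b'  n6⇒n7  emit P2@[0:3],P3@[2:3]
[4] read 'a'  n7⇒n2 ·f
[5] read 'a'  n2⇒n3  emit P1@[4:5]
[6] read 'c'  n3⇒n0 ·f
[7] read 'd'  n0⇒n4
[8] read 'c'  n4⇒n5
[9] read 'b'  n5⇒n6
[10] read 'b'  n6⇒n7  emit P2@[7:10],P3@[9:10]
[11] read 'e'  n7⇒n1 ·f  emit P0@[11:11]
[12] read 'a'  n1⇒n2 ·f
[13] read 'd'  n2⇒n4 ·f
[14] read 'e'  n4⇒n1 ·f  emit P0@[14:14]
[15] read 'd'  n1⇒n4 ·f
[16] read 'd'  n4⇒n4 ·f
[17] read 'c'  n4⇒n5
[18] read 'b'  n5⇒n6
[19] read 'b'  n6⇒n7  emit P2@[16:19],P3@[18:19]
[20] read 'a'  n7⇒n2 ·f
[21] read 'a'  n2⇒n3  emit P1@[20:21]
[22] read 'c'  n3⇒n0 ·f
[23] read 'b'  n0⇒n8
[24] read 'c'  n8⇒n0 ·f
[25] read 'c'  n0⇒n0
[26] read 'b'  n0⇒n8
[27] read 'e'  n8⇒n1 ·f  emit P0@[27:27]
[28] read 'd'  n1⇒n4 ·f
[29] read 'e'  n4⇒n1 ·f  emit P0@[29:29]
[30] read 'a'  n1⇒n2 ·f
[31] read 'a'  n2⇒n3  emit P1@[30:31]
[32] read 'a'  n3⇒n3 ·f  emit P1@[31:32]
[33] read 'e'  n3⇒n1 ·f  emit P0@[33:33]
[34] read 'a'  n1⇒n2 ·f
[35] read 'c'  n2⇒n0 ·f
[36] read 'e'  n0⇒n1  emit P0@[36:36]
[37] read 'e'  n1⇒n1 ·f  emit P0@[37:37]
[38] read 'a'  n1⇒n2 ·f
[39] read 'a'  n2⇒n3  emit P1@[38:39]
[40] read 'a'  n3⇒n3 ·f  emit P1@[39:40]
[41] read 'e'  n3⇒n1 ·f  emit P0@[41:41]
[42] read 'd'  n1⇒n4 ·f
[43] read 'd'  n4⇒n4 ·f
[44] read 'a'  n4⇒n2 ·f
[45] read 'a'  n2⇒n3  emit P1@[44:45]

Result: [[3,2],[3,3],[5,1],[10,2],[10,3],[11,0],[14,0],[19,2],[19,3],[21,1],[27,0],[29,0],[31,1],[32,1],[33,0],[36,0],[37,0],[39,1],[40,1],[41,0],[45,1]]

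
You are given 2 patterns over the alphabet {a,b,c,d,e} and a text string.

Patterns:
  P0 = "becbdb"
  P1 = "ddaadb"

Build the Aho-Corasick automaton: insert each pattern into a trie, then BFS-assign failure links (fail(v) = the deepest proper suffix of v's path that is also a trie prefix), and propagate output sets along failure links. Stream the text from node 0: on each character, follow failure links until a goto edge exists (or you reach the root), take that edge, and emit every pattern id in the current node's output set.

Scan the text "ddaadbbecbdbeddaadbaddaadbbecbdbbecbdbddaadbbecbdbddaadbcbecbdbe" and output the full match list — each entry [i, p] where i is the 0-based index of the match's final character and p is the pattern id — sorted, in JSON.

Build automaton:
Trie nodes:
  n0 'ε': b→1 d→7
  n1 'b': e→2
  n2 'be': c→3
  n3 'bec': b→4
  n4 'becb': d→5
  n5 'becbd': b→6
  n6 'becbdb': ·  [P0 ends]
  n7 'd': d→8
  n8 'dd': a→9
  n9 'dda': a→10
  n10 'ddaa': d→11
  n11 'ddaad': b→12
  n12 'ddaadb': ·  [P1 ends]

BFS fail/out derivation:
  n1('b'): parent n0 fail=0; on 'b' 0 → fail=0;  out ∅∪∅=∅
  n7('d'): parent n0 fail=0; on 'd' 0 → fail=0;  out ∅∪∅=∅
  n2('be'): parent n1 fail=0; on 'e' 0 → fail=0;  out ∅∪∅=∅
  n8('dd'): parent n7 fail=0; on 'd' 0 → fail=7;  out ∅∪∅=∅
  n3('bec'): parent n2 fail=0; on 'c' 0 → fail=0;  out ∅∪∅=∅
  n9('dda'): parent n8 fail=7; on 'a' 7→0 → fail=0;  out ∅∪∅=∅
  n4('becb'): parent n3 fail=0; on 'b' 0 → fail=1;  out ∅∪∅=∅
  n10('ddaa'): parent n9 fail=0; on 'a' 0 → fail=0;  out ∅∪∅=∅
  n5('becbd'): parent n4 fail=1; on 'd' 1→0 → fail=7;  out ∅∪∅=∅
  n11('ddaad'): parent n10 fail=0; on 'd' 0 → fail=7;  out ∅∪∅=∅
  n6('becbdb'): parent n5 fail=7; on 'b' 7→0 → fail=1;  out {0}∪∅={0}
  n12('ddaadb'): parent n11 fail=7; on 'b' 7→0 → fail=1;  out {1}∪∅={1}

Scan:
pos 0 'd': at 7
pos 1 'd': at 8
pos 2 'a': at 9
pos 3 'a': at 10
pos 4 'd': at 11
pos 5 'b': at 12  → match P1@[0:5]
pos 6 'b': at 1 ·f
pos 7 'e': at 2
pos 8 'c': at 3
pos 9 'b': at 4
pos 10 'd': at 5
pos 11 'b': at 6  → match P0@[6:11]
pos 12 'e': at 2 ·f
pos 13 'd': at 7 ·f
pos 14 'd': at 8
pos 15 'a': at 9
pos 16 'a': at 10
pos 17 'd': at 11
pos 18 'b': at 12  → match P1@[13:18]
pos 19 'a': at 0 ·f
pos 20 'd': at 7
pos 21 'd': at 8
pos 22 'a': at 9
pos 23 'a': at 10
pos 24 'd': at 11
pos 25 'b': at 12  → match P1@[20:25]
pos 26 'b': at 1 ·f
pos 27 'e': at 2
pos 28 'c': at 3
pos 29 'b': at 4
pos 30 'd': at 5
pos 31 'b': at 6  → match P0@[26:31]
pos 32 'b': at 1 ·f
pos 33 'e': at 2
pos 34 'c': at 3
pos 35 'b': at 4
pos 36 'd': at 5
pos 37 'b': at 6  → match P0@[32:37]
pos 38 'd': at 7 ·f
pos 39 'd': at 8
pos 40 'a': at 9
pos 41 'a': at 10
pos 42 'd': at 11
pos 43 'b': at 12  → match P1@[38:43]
pos 44 'b': at 1 ·f
pos 45 'e': at 2
pos 46 'c': at 3
pos 47 'b': at 4
pos 48 'd': at 5
pos 49 'b': at 6  → match P0@[44:49]
pos 50 'd': at 7 ·f
pos 51 'd': at 8
pos 52 'a': at 9
pos 53 'a': at 10
pos 54 'd': at 11
pos 55 'b': at 12  → match P1@[50:55]
pos 56 'c': at 0 ·f
pos 57 'b': at 1
pos 58 'e': at 2
pos 59 'c': at 3
pos 60 'b': at 4
pos 61 'd': at 5
pos 62 'b': at 6  → match P0@[57:62]
pos 63 'e': at 2 ·f

Result: [[5,1],[11,0],[18,1],[25,1],[31,0],[37,0],[43,1],[49,0],[55,1],[62,0]]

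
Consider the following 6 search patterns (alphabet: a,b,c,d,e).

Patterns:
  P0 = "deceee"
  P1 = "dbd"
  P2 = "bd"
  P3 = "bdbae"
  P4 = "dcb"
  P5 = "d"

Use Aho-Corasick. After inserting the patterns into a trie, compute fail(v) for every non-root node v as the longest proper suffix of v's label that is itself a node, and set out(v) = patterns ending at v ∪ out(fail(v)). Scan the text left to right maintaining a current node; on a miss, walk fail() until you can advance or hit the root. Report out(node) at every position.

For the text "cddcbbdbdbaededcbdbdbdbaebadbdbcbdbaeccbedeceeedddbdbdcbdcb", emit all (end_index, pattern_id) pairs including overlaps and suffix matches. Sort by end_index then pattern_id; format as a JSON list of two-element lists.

Construct AC machine:
Trie nodes:
  0='ε' goto b→9 d→1
  1='d' goto b→7 c→14 e→2  ←P5
  2='de' goto c→3
  3='dec' goto e→4
  4='dece' goto e→5
  5='decee' goto e→6
  6='deceee' goto ·  ←P0
  7='db' goto d→8
  8='dbd' goto ·  ←P1
  9='b' goto d→10
  10='bd' goto b→11  ←P2
  11='bdb' goto a→12
  12='bdba' goto e→13
  13='bdbae' goto ·  ←P3
  14='dc' goto b→15
  15='dcb' goto ·  ←P4

Failure links (BFS by depth):
  n1('d'): parent n0 fail=0; on 'd' 0 → fail=0;  out {5}∪∅={5}
  n9('b'): parent n0 fail=0; on 'b' 0 → fail=0;  out ∅∪∅=∅
  n2('de'): parent n1 fail=0; on 'e' 0 → fail=0;  out ∅∪∅=∅
  n7('db'): parent n1 fail=0; on 'b' 0 → fail=9;  out ∅∪∅=∅
  n10('bd'): parent n9 fail=0; on 'd' 0 → fail=1;  out {2}∪{5}={2,5}
  n14('dc'): parent n1 fail=0; on 'c' 0 → fail=0;  out ∅∪∅=∅
  n3('dec'): parent n2 fail=0; on 'c' 0 → fail=0;  out ∅∪∅=∅
  n8('dbd'): parent n7 fail=9; on 'd' 9 → fail=10;  out {1}∪{2,5}={1,2,5}
  n11('bdb'): parent n10 fail=1; on 'b' 1 → fail=7;  out ∅∪∅=∅
  n15('dcb'): parent n14 fail=0; on 'b' 0 → fail=9;  out {4}∪∅={4}
  n4('dece'): parent n3 fail=0; on 'e' 0 → fail=0;  out ∅∪∅=∅
  n12('bdba'): parent n11 fail=7; on 'a' 7→9→0 → fail=0;  out ∅∪∅=∅
  n5('decee'): parent n4 fail=0; on 'e' 0 → fail=0;  out ∅∪∅=∅
  n13('bdbae'): parent n12 fail=0; on 'e' 0 → fail=0;  out {3}∪∅={3}
  n6('deceee'): parent n5 fail=0; on 'e' 0 → fail=0;  out {0}∪∅={0}

Scan:
i=0 'c': node 0→0
i=1 'd': node 0→1  ** P5@[1:1]
i=2 'd': node 1→1 (fail-walked)  ** P5@[2:2]
i=3 'c': node 1→14
i=4 'b': node 14→15  ** P4@[2:4]
i=5 'b': node 15→9 (fail-walked)
i=6 'd': node 9→10  ** P2@[5:6],P5@[6:6]
i=7 'b': node 10→11
i=8 'd': node 11→8 (fail-walked)  ** P1@[6:8],P2@[7:8],P5@[8:8]
i=9 'b': node 8→11 (fail-walked)
i=10 'a': node 11→12
i=11 'e': node 12→13  ** P3@[7:11]
i=12 'd': node 13→1 (fail-walked)  ** P5@[12:12]
i=13 'e': node 1→2
i=14 'd': node 2→1 (fail-walked)  ** P5@[14:14]
i=15 'c': node 1→14
i=16 'b': node 14→15  ** P4@[14:16]
i=17 'd': node 15→10 (fail-walked)  ** P2@[16:17],P5@[17:17]
i=18 'b': node 10→11
i=19 'd': node 11→8 (fail-walked)  ** P1@[17:19],P2@[18:19],P5@[19:19]
i=20 'b': node 8→11 (fail-walked)
i=21 'd': node 11→8 (fail-walked)  ** P1@[19:21],P2@[20:21],P5@[21:21]
i=22 'b': node 8→11 (fail-walked)
i=23 'a': node 11→12
i=24 'e': node 12→13  ** P3@[20:24]
i=25 'b': node 13→9 (fail-walked)
i=26 'a': node 9→0 (fail-walked)
i=27 'd': node 0→1  ** P5@[27:27]
i=28 'b': node 1→7
i=29 'd': node 7→8  ** P1@[27:29],P2@[28:29],P5@[29:29]
i=30 'b': node 8→11 (fail-walked)
i=31 'c': node 11→0 (fail-walked)
i=32 'b': node 0→9
i=33 'd': node 9→10  ** P2@[32:33],P5@[33:33]
i=34 'b': node 10→11
i=35 'a': node 11→12
i=36 'e': node 12→13  ** P3@[32:36]
i=37 'c': node 13→0 (fail-walked)
i=38 'c': node 0→0
i=39 'b': node 0→9
i=40 'e': node 9→0 (fail-walked)
i=41 'd': node 0→1  ** P5@[41:41]
i=42 'e': node 1→2
i=43 'c': node 2→3
i=44 'e': node 3→4
i=45 'e': node 4→5
i=46 'e': node 5→6  ** P0@[41:46]
i=47 'd': node 6→1 (fail-walked)  ** P5@[47:47]
i=48 'd': node 1→1 (fail-walked)  ** P5@[48:48]
i=49 'd': node 1→1 (fail-walked)  ** P5@[49:49]
i=50 'b': node 1→7
i=51 'd': node 7→8  ** P1@[49:51],P2@[50:51],P5@[51:51]
i=52 'b': node 8→11 (fail-walked)
i=53 'd': node 11→8 (fail-walked)  ** P1@[51:53],P2@[52:53],P5@[53:53]
i=54 'c': node 8→14 (fail-walked)
i=55 'b': node 14→15  ** P4@[53:55]
i=56 'd': node 15→10 (fail-walked)  ** P2@[55:56],P5@[56:56]
i=57 'c': node 10→14 (fail-walked)
i=58 'b': node 14→15  ** P4@[56:58]

Result: [[1,5],[2,5],[4,4],[6,2],[6,5],[8,1],[8,2],[8,5],[11,3],[12,5],[14,5],[16,4],[17,2],[17,5],[19,1],[19,2],[19,5],[21,1],[21,2],[21,5],[24,3],[27,5],[29,1],[29,2],[29,5],[33,2],[33,5],[36,3],[41,5],[46,0],[47,5],[48,5],[49,5],[51,1],[51,2],[51,5],[53,1],[53,2],[53,5],[55,4],[56,2],[56,5],[58,4]]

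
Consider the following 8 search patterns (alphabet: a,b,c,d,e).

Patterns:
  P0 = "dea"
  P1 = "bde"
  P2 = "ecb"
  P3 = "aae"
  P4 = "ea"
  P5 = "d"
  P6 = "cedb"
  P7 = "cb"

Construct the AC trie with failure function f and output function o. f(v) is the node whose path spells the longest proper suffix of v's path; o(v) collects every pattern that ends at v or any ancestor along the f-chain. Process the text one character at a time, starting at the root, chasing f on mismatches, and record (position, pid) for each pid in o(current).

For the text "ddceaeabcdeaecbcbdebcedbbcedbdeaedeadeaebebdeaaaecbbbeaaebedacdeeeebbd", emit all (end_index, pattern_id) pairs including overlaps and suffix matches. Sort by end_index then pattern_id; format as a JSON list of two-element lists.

Build:
Trie (insert patterns):
  0='ε' goto a→10 b→4 c→14 d→1 e→7
  1='d' goto e→2  ←P5
  2='de' goto a→3
  3='dea' goto ·  ←P0
  4='b' goto d→5
  5='bd' goto e→6
  6='bde' goto ·  ←P1
  7='e' goto a→13 c→8
  8='ec' goto b→9
  9='ecb' goto ·  ←P2
  10='a' goto a→11
  11='aa' goto e→12
  12='aae' goto ·  ←P3
  13='ea' goto ·  ←P4
  14='c' goto b→18 e→15
  15='ce' goto d→16
  16='ced' goto b→17
  17='cedb' goto ·  ←P6
  18='cb' goto ·  ←P7

Failure links (BFS by depth):
  n1('d'): parent n0 fail=0; on 'd' 0 → fail=0;  out {5}∪∅={5}
  n4('b'): parent n0 fail=0; on 'b' 0 → fail=0;  out ∅∪∅=∅
  n7('e'): parent n0 fail=0; on 'e' 0 → fail=0;  out ∅∪∅=∅
  n10('a'): parent n0 fail=0; on 'a' 0 → fail=0;  out ∅∪∅=∅
  n14('c'): parent n0 fail=0; on 'c' 0 → fail=0;  out ∅∪∅=∅
  n2('de'): parent n1 fail=0; on 'e' 0 → fail=7;  out ∅∪∅=∅
  n5('bd'): parent n4 fail=0; on 'd' 0 → fail=1;  out ∅∪{5}={5}
  n8('ec'): parent n7 fail=0; on 'c' 0 → fail=14;  out ∅∪∅=∅
  n11('aa'): parent n10 fail=0; on 'a' 0 → fail=10;  out ∅∪∅=∅
  n13('ea'): parent n7 fail=0; on 'a' 0 → fail=10;  out {4}∪∅={4}
  n15('ce'): parent n14 fail=0; on 'e' 0 → fail=7;  out ∅∪∅=∅
  n18('cb'): parent n14 fail=0; on 'b' 0 → fail=4;  out {7}∪∅={7}
  n3('dea'): parent n2 fail=7; on 'a' 7 → fail=13;  out {0}∪{4}={0,4}
  n6('bde'): parent n5 fail=1; on 'e' 1 → fail=2;  out {1}∪∅={1}
  n9('ecb'): parent n8 fail=14; on 'b' 14 → fail=18;  out {2}∪{7}={2,7}
  n12('aae'): parent n11 fail=10; on 'e' 10→0 → fail=7;  out {3}∪∅={3}
  n16('ced'): parent n15 fail=7; on 'd' 7→0 → fail=1;  out ∅∪{5}={5}
  n17('cedb'): parent n16 fail=1; on 'b' 1→0 → fail=4;  out {6}∪∅={6}

Text stream:
i=0 'd': node 0→1  ** P5@[0:0]
i=1 'd': node 1→1 ·f  ** P5@[1:1]
i=2 'c': node 1→14 ·f
i=3 'e': node 14→15
i=4 'a': node 15→13 ·f  ** P4@[3:4]
i=5 'e': node 13→7 ·f
i=6 'a': node 7→13  ** P4@[5:6]
i=7 'b': node 13→4 ·f
i=8 'c': node 4→14 ·f
i=9 'd': node 14→1 ·f  ** P5@[9:9]
i=10 'e': node 1→2
i=11 'a': node 2→3  ** P0@[9:11],P4@[10:11]
i=12 'e': node 3→7 ·f
i=13 'c': node 7→8
i=14 'b': node 8→9  ** P2@[12:14],P7@[13:14]
i=15 'c': node 9→14 ·f
i=16 'b': node 14→18  ** P7@[15:16]
i=17 'd': node 18→5 ·f  ** P5@[17:17]
i=18 'e': node 5→6  ** P1@[16:18]
i=19 'b': node 6→4 ·f
i=20 'c': node 4→14 ·f
i=21 'e': node 14→15
i=22 'd': node 15→16  ** P5@[22:22]
i=23 'b': node 16→17  ** P6@[20:23]
i=24 'b': node 17→4 ·f
i=25 'c': node 4→14 ·f
i=26 'e': node 14→15
i=27 'd': node 15→16  ** P5@[27:27]
i=28 'b': node 16→17  ** P6@[25:28]
i=29 'd': node 17→5 ·f  ** P5@[29:29]
i=30 'e': node 5→6  ** P1@[28:30]
i=31 'a': node 6→3 ·f  ** P0@[29:31],P4@[30:31]
i=32 'e': node 3→7 ·f
i=33 'd': node 7→1 ·f  ** P5@[33:33]
i=34 'e': node 1→2
i=35 'a': node 2→3  ** P0@[33:35],P4@[34:35]
i=36 'd': node 3→1 ·f  ** P5@[36:36]
i=37 'e': node 1→2
i=38 'a': node 2→3  ** P0@[36:38],P4@[37:38]
i=39 'e': node 3→7 ·f
i=40 'b': node 7→4 ·f
i=41 'e': node 4→7 ·f
i=42 'b': node 7→4 ·f
i=43 'd': node 4→5  ** P5@[43:43]
i=44 'e': node 5→6  ** P1@[42:44]
i=45 'a': node 6→3 ·f  ** P0@[43:45],P4@[44:45]
i=46 'a': node 3→11 ·f
i=47 'a': node 11→11 ·f
i=48 'e': node 11→12  ** P3@[46:48]
i=49 'c': node 12→8 ·f
i=50 'b': node 8→9  ** P2@[48:50],P7@[49:50]
i=51 'b': node 9→4 ·f
i=52 'b': node 4→4 ·f
i=53 'e': node 4→7 ·f
i=54 'a': node 7→13  ** P4@[53:54]
i=55 'a': node 13→11 ·f
i=56 'e': node 11→12  ** P3@[54:56]
i=57 'b': node 12→4 ·f
i=58 'e': node 4→7 ·f
i=59 'd': node 7→1 ·f  ** P5@[59:59]
i=60 'a': node 1→10 ·f
i=61 'c': node 10→14 ·f
i=62 'd': node 14→1 ·f  ** P5@[62:62]
i=63 'e': node 1→2
i=64 'e': node 2→7 ·f
i=65 'e': node 7→7 ·f
i=66 'e': node 7→7 ·f
i=67 'b': node 7→4 ·f
i=68 'b': node 4→4 ·f
i=69 'd': node 4→5  ** P5@[69:69]

All matches (sorted): [[0,5],[1,5],[4,4],[6,4],[9,5],[11,0],[11,4],[14,2],[14,7],[16,7],[17,5],[18,1],[22,5],[23,6],[27,5],[28,6],[29,5],[30,1],[31,0],[31,4],[33,5],[35,0],[35,4],[36,5],[38,0],[38,4],[43,5],[44,1],[45,0],[45,4],[48,3],[50,2],[50,7],[54,4],[56,3],[59,5],[62,5],[69,5]]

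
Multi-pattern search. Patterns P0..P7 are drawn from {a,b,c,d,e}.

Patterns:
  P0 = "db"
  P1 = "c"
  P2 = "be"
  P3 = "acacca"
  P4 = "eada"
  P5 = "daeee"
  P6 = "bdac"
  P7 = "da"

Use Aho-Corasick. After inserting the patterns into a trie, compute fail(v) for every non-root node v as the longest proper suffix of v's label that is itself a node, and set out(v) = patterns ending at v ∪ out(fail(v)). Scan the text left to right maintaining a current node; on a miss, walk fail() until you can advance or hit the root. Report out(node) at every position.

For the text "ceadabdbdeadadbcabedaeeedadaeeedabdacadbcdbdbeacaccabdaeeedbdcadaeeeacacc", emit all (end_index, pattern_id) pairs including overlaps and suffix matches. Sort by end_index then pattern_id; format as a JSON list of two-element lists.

Build:
Trie nodes:
  n0 'ε': a→6 b→4 c→3 d→1 e→12
  n1 'd': a→16 b→2
  n2 'db': ·  [P0 ends]
  n3 'c': ·  [P1 ends]
  n4 'b': d→20 e→5
  n5 'be': ·  [P2 ends]
  n6 'a': c→7
  n7 'ac': a→8
  n8 'aca': c→9
  n9 'acac': c→10
  n10 'acacc': a→11
  n11 'acacca': ·  [P3 ends]
  n12 'e': a→13
  n13 'ea': d→14
  n14 'ead': a→15
  n15 'eada': ·  [P4 ends]
  n16 'da': e→17  [P7 ends]
  n17 'dae': e→18
  n18 'daee': e→19
  n19 'daeee': ·  [P5 ends]
  n20 'bd': a→21
  n21 'bda': c→22
  n22 'bdac': ·  [P6 ends]

Failure links (BFS by depth):
  n1('d'): parent n0 fail=0; on 'd' 0 → fail=0;  out ∅∪∅=∅
  n3('c'): parent n0 fail=0; on 'c' 0 → fail=0;  out {1}∪∅={1}
  n4('b'): parent n0 fail=0; on 'b' 0 → fail=0;  out ∅∪∅=∅
  n6('a'): parent n0 fail=0; on 'a' 0 → fail=0;  out ∅∪∅=∅
  n12('e'): parent n0 fail=0; on 'e' 0 → fail=0;  out ∅∪∅=∅
  n2('db'): parent n1 fail=0; on 'b' 0 → fail=4;  out {0}∪∅={0}
  n5('be'): parent n4 fail=0; on 'e' 0 → fail=12;  out {2}∪∅={2}
  n7('ac'): parent n6 fail=0; on 'c' 0 → fail=3;  out ∅∪{1}={1}
  n13('ea'): parent n12 fail=0; on 'a' 0 → fail=6;  out ∅∪∅=∅
  n16('da'): parent n1 fail=0; on 'a' 0 → fail=6;  out {7}∪∅={7}
  n20('bd'): parent n4 fail=0; on 'd' 0 → fail=1;  out ∅∪∅=∅
  n8('aca'): parent n7 fail=3; on 'a' 3→0 → fail=6;  out ∅∪∅=∅
  n14('ead'): parent n13 fail=6; on 'd' 6→0 → fail=1;  out ∅∪∅=∅
  n17('dae'): parent n16 fail=6; on 'e' 6→0 → fail=12;  out ∅∪∅=∅
  n21('bda'): parent n20 fail=1; on 'a' 1 → fail=16;  out ∅∪{7}={7}
  n9('acac'): parent n8 fail=6; on 'c' 6 → fail=7;  out ∅∪{1}={1}
  n15('eada'): parent n14 fail=1; on 'a' 1 → fail=16;  out {4}∪{7}={4,7}
  n18('daee'): parent n17 fail=12; on 'e' 12→0 → fail=12;  out ∅∪∅=∅
  n22('bdac'): parent n21 fail=16; on 'c' 16→6 → fail=7;  out {6}∪{1}={1,6}
  n10('acacc'): parent n9 fail=7; on 'c' 7→3→0 → fail=3;  out ∅∪{1}={1}
  n19('daeee'): parent n18 fail=12; on 'e' 12→0 → fail=12;  out {5}∪∅={5}
  n11('acacca'): parent n10 fail=3; on 'a' 3→0 → fail=6;  out {3}∪∅={3}

Text stream:
[0] read 'c'  n0⇒n3  → match P1@[0:0]
[1] read 'e'  n3⇒n12 ·f
[2] read 'a'  n12⇒n13
[3] read 'd'  n13⇒n14
[4] read 'a'  n14⇒n15  → match P4@[1:4],P7@[3:4]
[5] read 'b'  n15⇒n4 ·f
[6] read 'd'  n4⇒n20
[7] read 'b'  n20⇒n2 ·f  → match P0@[6:7]
[8] read 'd'  n2⇒n20 ·f
[9] read 'e'  n20⇒n12 ·f
[10] read 'a'  n12⇒n13
[11] read 'd'  n13⇒n14
[12] read 'a'  n14⇒n15  → match P4@[9:12],P7@[11:12]
[13] read 'd'  n15⇒n1 ·f
[14] read 'b'  n1⇒n2  → match P0@[13:14]
[15] read 'c'  n2⇒n3 ·f  → match P1@[15:15]
[16] read 'a'  n3⇒n6 ·f
[17] read 'b'  n6⇒n4 ·f
[18] read 'e'  n4⇒n5  → match P2@[17:18]
[19] read 'd'  n5⇒n1 ·f
[20] read 'a'  n1⇒n16  → match P7@[19:20]
[21] read 'e'  n16⇒n17
[22] read 'e'  n17⇒n18
[23] read 'e'  n18⇒n19  → match P5@[19:23]
[24] read 'd'  n19⇒n1 ·f
[25] read 'a'  n1⇒n16  → match P7@[24:25]
[26] read 'd'  n16⇒n1 ·f
[27] read 'a'  n1⇒n16  → match P7@[26:27]
[28] read 'e'  n16⇒n17
[29] read 'e'  n17⇒n18
[30] read 'e'  n18⇒n19  → match P5@[26:30]
[31] read 'd'  n19⇒n1 ·f
[32] read 'a'  n1⇒n16  → match P7@[31:32]
[33] read 'b'  n16⇒n4 ·f
[34] read 'd'  n4⇒n20
[35] read 'a'  n20⇒n21  → match P7@[34:35]
[36] read 'c'  n21⇒n22  → match P1@[36:36],P6@[33:36]
[37] read 'a'  n22⇒n8 ·f
[38] read 'd'  n8⇒n1 ·f
[39] read 'b'  n1⇒n2  → match P0@[38:39]
[40] read 'c'  n2⇒n3 ·f  → match P1@[40:40]
[41] read 'd'  n3⇒n1 ·f
[42] read 'b'  n1⇒n2  → match P0@[41:42]
[43] read 'd'  n2⇒n20 ·f
[44] read 'b'  n20⇒n2 ·f  → match P0@[43:44]
[45] read 'e'  n2⇒n5 ·f  → match P2@[44:45]
[46] read 'a'  n5⇒n13 ·f
[47] read 'c'  n13⇒n7 ·f  → match P1@[47:47]
[48] read 'a'  n7⇒n8
[49] read 'c'  n8⇒n9  → match P1@[49:49]
[50] read 'c'  n9⇒n10  → match P1@[50:50]
[51] read 'a'  n10⇒n11  → match P3@[46:51]
[52] read 'b'  n11⇒n4 ·f
[53] read 'd'  n4⇒n20
[54] read 'a'  n20⇒n21  → match P7@[53:54]
[55] read 'e'  n21⇒n17 ·f
[56] read 'e'  n17⇒n18
[57] read 'e'  n18⇒n19  → match P5@[53:57]
[58] read 'd'  n19⇒n1 ·f
[59] read 'b'  n1⇒n2  → match P0@[58:59]
[60] read 'd'  n2⇒n20 ·f
[61] read 'c'  n20⇒n3 ·f  → match P1@[61:61]
[62] read 'a'  n3⇒n6 ·f
[63] read 'd'  n6⇒n1 ·f
[64] read 'a'  n1⇒n16  → match P7@[63:64]
[65] read 'e'  n16⇒n17
[66] read 'e'  n17⇒n18
[67] read 'e'  n18⇒n19  → match P5@[63:67]
[68] read 'a'  n19⇒n13 ·f
[69] read 'c'  n13⇒n7 ·f  → match P1@[69:69]
[70] read 'a'  n7⇒n8
[71] read 'c'  n8⇒n9  → match P1@[71:71]
[72] read 'c'  n9⇒n10  → match P1@[72:72]

Result: [[0,1],[4,4],[4,7],[7,0],[12,4],[12,7],[14,0],[15,1],[18,2],[20,7],[23,5],[25,7],[27,7],[30,5],[32,7],[35,7],[36,1],[36,6],[39,0],[40,1],[42,0],[44,0],[45,2],[47,1],[49,1],[50,1],[51,3],[54,7],[57,5],[59,0],[61,1],[64,7],[67,5],[69,1],[71,1],[72,1]]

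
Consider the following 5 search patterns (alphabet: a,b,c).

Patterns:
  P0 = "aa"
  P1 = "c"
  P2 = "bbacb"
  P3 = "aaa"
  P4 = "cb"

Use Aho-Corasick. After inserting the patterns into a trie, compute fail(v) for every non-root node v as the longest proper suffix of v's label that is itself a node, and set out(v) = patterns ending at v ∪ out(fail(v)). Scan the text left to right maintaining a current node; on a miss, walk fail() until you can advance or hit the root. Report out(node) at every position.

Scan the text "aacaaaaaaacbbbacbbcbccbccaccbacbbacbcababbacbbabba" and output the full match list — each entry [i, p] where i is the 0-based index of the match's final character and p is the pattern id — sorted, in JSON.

Build:
Trie nodes:
  n0 'ε': a→1 b→4 c→3
  n1 'a': a→2
  n2 'aa': a→9  [P0 ends]
  n3 'c': b→10  [P1 ends]
  n4 'b': b→5
  n5 'bb': a→6
  n6 'bba': c→7
  n7 'bbac': b→8
  n8 'bbacb': ·  [P2 ends]
  n9 'aaa': ·  [P3 ends]
  n10 'cb': ·  [P4 ends]

BFS fail/out derivation:
  n1('a'): parent n0 fail=0; on 'a' 0 → fail=0;  out ∅∪∅=∅
  n3('c'): parent n0 fail=0; on 'c' 0 → fail=0;  out {1}∪∅={1}
  n4('b'): parent n0 fail=0; on 'b' 0 → fail=0;  out ∅∪∅=∅
  n2('aa'): parent n1 fail=0; on 'a' 0 → fail=1;  out {0}∪∅={0}
  n5('bb'): parent n4 fail=0; on 'b' 0 → fail=4;  out ∅∪∅=∅
  n10('cb'): parent n3 fail=0; on 'b' 0 → fail=4;  out {4}∪∅={4}
  n6('bba'): parent n5 fail=4; on 'a' 4→0 → fail=1;  out ∅∪∅=∅
  n9('aaa'): parent n2 fail=1; on 'a' 1 → fail=2;  out {3}∪{0}={0,3}
  n7('bbac'): parent n6 fail=1; on 'c' 1→0 → fail=3;  out ∅∪{1}={1}
  n8('bbacb'): parent n7 fail=3; on 'b' 3 → fail=10;  out {2}∪{4}={2,4}

Run:
[0] read 'a'  n0⇒n1
[1] read 'a'  n1⇒n2  emit P0@[0:1]
[2] read 'c'  n2⇒n3 ·f  emit P1@[2:2]
[3] read 'a'  n3⇒n1 ·f
[4] read 'a'  n1⇒n2  emit P0@[3:4]
[5] read 'a'  n2⇒n9  emit P0@[4:5],P3@[3:5]
[6] read 'a'  n9⇒n9 ·f  emit P0@[5:6],P3@[4:6]
[7] read 'a'  n9⇒n9 ·f  emit P0@[6:7],P3@[5:7]
[8] read 'a'  n9⇒n9 ·f  emit P0@[7:8],P3@[6:8]
[9] read 'a'  n9⇒n9 ·f  emit P0@[8:9],P3@[7:9]
[10] read 'c'  n9⇒n3 ·f  emit P1@[10:10]
[11] read 'b'  n3⇒n10  emit P4@[10:11]
[12] read 'b'  n10⇒n5 ·f
[13] read 'b'  n5⇒n5 ·f
[14] read 'a'  n5⇒n6
[15] read 'c'  n6⇒n7  emit P1@[15:15]
[16] read 'b'  n7⇒n8  emit P2@[12:16],P4@[15:16]
[17] read 'b'  n8⇒n5 ·f
[18] read 'c'  n5⇒n3 ·f  emit P1@[18:18]
[19] read 'b'  n3⇒n10  emit P4@[18:19]
[20] read 'c'  n10⇒n3 ·f  emit P1@[20:20]
[21] read 'c'  n3⇒n3 ·f  emit P1@[21:21]
[22] read 'b'  n3⇒n10  emit P4@[21:22]
[23] read 'c'  n10⇒n3 ·f  emit P1@[23:23]
[24] read 'c'  n3⇒n3 ·f  emit P1@[24:24]
[25] read 'a'  n3⇒n1 ·f
[26] read 'c'  n1⇒n3 ·f  emit P1@[26:26]
[27] read 'c'  n3⇒n3 ·f  emit P1@[27:27]
[28] read 'b'  n3⇒n10  emit P4@[27:28]
[29] read 'a'  n10⇒n1 ·f
[30] read 'c'  n1⇒n3 ·f  emit P1@[30:30]
[31] read 'b'  n3⇒n10  emit P4@[30:31]
[32] read 'b'  n10⇒n5 ·f
[33] read 'a'  n5⇒n6
[34] read 'c'  n6⇒n7  emit P1@[34:34]
[35] read 'b'  n7⇒n8  emit P2@[31:35],P4@[34:35]
[36] read 'c'  n8⇒n3 ·f  emit P1@[36:36]
[37] read 'a'  n3⇒n1 ·f
[38] read 'b'  n1⇒n4 ·f
[39] read 'a'  n4⇒n1 ·f
[40] read 'b'  n1⇒n4 ·f
[41] read 'b'  n4⇒n5
[42] read 'a'  n5⇒n6
[43] read 'c'  n6⇒n7  emit P1@[43:43]
[44] read 'b'  n7⇒n8  emit P2@[40:44],P4@[43:44]
[45] read 'b'  n8⇒n5 ·f
[46] read 'a'  n5⇒n6
[47] read 'b'  n6⇒n4 ·f
[48] read 'b'  n4⇒n5
[49] read 'a'  n5⇒n6

Matches: [[1,0],[2,1],[4,0],[5,0],[5,3],[6,0],[6,3],[7,0],[7,3],[8,0],[8,3],[9,0],[9,3],[10,1],[11,4],[15,1],[16,2],[16,4],[18,1],[19,4],[20,1],[21,1],[22,4],[23,1],[24,1],[26,1],[27,1],[28,4],[30,1],[31,4],[34,1],[35,2],[35,4],[36,1],[43,1],[44,2],[44,4]]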